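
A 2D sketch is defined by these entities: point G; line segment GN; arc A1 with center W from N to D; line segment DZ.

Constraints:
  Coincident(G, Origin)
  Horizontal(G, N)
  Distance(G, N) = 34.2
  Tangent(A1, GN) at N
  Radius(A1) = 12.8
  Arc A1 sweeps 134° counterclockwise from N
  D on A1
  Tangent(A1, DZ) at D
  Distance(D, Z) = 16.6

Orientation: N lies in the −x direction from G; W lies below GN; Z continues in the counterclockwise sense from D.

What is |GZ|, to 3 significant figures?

46.3

G is at the origin; G and N share the same y with |GN| = 34.2 and N on the −x side, so N = (-34.2, 0.00). A1 meets GN tangentially, so WN is at right angles to GN, so W = N + (0, -12.8) = (-34.2, -12.8). On A1, N sits at bearing 90° from W; a 134° counterclockwise sweep puts D at bearing 224°, so D = W + 12.8·(cos 224°, sin 224°) = (-43.4, -21.7). The tangent condition forces WD to be normal to DZ, so DZ runs along (−sin 224°, cos 224°); with |DZ| = 16.6, Z = (-31.9, -33.6). Then |GZ| = |Z − G| = 46.3.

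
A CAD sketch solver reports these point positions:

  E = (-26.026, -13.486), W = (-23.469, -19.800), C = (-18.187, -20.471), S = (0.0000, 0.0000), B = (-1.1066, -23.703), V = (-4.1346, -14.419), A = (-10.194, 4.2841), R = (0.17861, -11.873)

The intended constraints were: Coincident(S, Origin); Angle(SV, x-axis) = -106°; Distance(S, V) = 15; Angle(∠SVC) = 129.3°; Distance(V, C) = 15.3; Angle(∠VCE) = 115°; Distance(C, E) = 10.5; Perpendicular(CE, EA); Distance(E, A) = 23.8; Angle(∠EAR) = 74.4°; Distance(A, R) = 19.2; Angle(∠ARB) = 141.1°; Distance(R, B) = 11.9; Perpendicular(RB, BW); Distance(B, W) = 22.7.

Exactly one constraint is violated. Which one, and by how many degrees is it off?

Perpendicular(RB, BW) — off by 3.70°.

S = (0.00, 0.00) ✓; SV at -106.0° ✓; |SV| = 15.00 ✓; ∠SVC = 129.3° ✓; |VC| = 15.30 ✓; ∠VCE = 115.0° ✓; |CE| = 10.50 ✓; ∠(CE, EA) = 90.00° ✓; |EA| = 23.80 ✓; ∠EAR = 74.40° ✓; |AR| = 19.20 ✓; ∠ARB = 141.1° ✓; |RB| = 11.90 ✓; ∠(RB, BW) = 93.70° ✗; |BW| = 22.70 ✓.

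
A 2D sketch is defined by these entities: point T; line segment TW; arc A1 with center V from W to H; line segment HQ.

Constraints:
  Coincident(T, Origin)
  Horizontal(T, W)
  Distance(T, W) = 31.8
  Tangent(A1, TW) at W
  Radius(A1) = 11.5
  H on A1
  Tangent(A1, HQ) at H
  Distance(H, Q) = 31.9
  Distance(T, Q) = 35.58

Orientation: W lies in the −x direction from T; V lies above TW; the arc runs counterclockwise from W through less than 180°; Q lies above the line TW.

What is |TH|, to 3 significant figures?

22.4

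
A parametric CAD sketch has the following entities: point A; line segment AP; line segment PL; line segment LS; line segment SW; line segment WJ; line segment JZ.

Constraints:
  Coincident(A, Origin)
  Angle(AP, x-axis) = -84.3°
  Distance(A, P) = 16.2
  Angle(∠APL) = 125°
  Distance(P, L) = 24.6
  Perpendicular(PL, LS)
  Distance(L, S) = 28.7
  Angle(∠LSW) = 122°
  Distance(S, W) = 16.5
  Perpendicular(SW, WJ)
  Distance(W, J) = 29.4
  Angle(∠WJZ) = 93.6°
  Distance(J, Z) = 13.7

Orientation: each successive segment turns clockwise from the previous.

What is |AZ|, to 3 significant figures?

17.8

A is at the origin; AP runs at -84.3° with length 16.2, so P = (1.61, -16.1). ∠APL = 125.0° gives PL at -139° from the x-axis; with |PL| = 24.6, L = (-17.0, -32.2). PL ⟂ LS, so LS runs at 131°; with |LS| = 28.7, S = (-35.8, -10.4). ∠LSW = 122.0° gives SW at 72.7° from the x-axis; with |SW| = 16.5, W = (-30.8, 5.35). The perpendicularity gives WJ at right angles to SW, so WJ runs at -17.3°; with |WJ| = 29.4, J = (-2.78, -3.39). ∠WJZ = 93.6° gives JZ at -104° from the x-axis; with |JZ| = 13.7, Z = (-6.02, -16.7). Then |AZ| = |Z − A| = 17.8.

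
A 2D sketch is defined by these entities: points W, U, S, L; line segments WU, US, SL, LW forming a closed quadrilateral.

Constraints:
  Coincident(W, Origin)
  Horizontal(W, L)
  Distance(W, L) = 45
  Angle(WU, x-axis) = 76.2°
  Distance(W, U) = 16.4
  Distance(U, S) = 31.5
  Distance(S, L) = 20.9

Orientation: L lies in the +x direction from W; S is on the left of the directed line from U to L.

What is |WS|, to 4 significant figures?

39.87

Checks: |US| = 31.50 ✓; |SL| = 20.90 ✓.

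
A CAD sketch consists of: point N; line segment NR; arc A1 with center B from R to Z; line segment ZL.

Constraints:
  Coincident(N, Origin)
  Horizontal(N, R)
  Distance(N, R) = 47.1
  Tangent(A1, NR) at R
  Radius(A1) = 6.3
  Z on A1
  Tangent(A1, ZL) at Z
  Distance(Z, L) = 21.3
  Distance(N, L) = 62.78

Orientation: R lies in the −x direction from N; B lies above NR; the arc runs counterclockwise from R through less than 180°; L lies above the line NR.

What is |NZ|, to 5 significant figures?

43.809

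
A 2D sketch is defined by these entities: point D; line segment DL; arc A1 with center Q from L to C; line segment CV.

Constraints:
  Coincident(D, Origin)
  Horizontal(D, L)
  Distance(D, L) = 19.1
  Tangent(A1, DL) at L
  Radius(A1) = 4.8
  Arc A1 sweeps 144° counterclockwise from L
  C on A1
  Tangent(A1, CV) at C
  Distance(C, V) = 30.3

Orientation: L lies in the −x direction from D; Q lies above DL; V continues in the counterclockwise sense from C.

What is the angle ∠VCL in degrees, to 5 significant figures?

108.00°

D is at the origin; D and L share the same y with |DL| = 19.1 and L on the −x side, so L = (-19.100, 0.0000). A1 meets DL tangentially, so QL is at right angles to DL, so Q = L + (0, 4.8) = (-19.100, 4.8000). On A1, L sits at bearing -90° from Q; a 144° counterclockwise sweep puts C at bearing 54°, so C = Q + 4.8·(cos 54°, sin 54°) = (-16.279, 8.6833). Tangency of A1 to CV means the radius QC is perpendicular to CV, so CV runs along (−sin 54°, cos 54°); with |CV| = 30.3, V = (-40.792, 26.493). Then cos ∠VCL = CV·CL / (|CV||CL|), giving 108.00°.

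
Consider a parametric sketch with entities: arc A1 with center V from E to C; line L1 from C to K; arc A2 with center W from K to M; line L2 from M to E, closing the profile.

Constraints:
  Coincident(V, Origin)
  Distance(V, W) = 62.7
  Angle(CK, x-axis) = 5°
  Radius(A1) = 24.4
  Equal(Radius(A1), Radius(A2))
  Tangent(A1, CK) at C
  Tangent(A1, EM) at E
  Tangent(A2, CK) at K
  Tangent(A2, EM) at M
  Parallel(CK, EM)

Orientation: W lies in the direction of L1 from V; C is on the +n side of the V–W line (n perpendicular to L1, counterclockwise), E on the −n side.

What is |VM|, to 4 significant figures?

67.28

Tangency of A1 to both parallel lines with radius 24.4 puts C and E at V ± 24.4·n: C = (-2.127, 24.31), E = (2.127, -24.31). Equal radii place K and M the same way about W: K = W + 24.4·n = (60.33, 29.77), M = W − 24.4·n = (64.59, -18.84). Then |VM| = |M − V| = 67.28.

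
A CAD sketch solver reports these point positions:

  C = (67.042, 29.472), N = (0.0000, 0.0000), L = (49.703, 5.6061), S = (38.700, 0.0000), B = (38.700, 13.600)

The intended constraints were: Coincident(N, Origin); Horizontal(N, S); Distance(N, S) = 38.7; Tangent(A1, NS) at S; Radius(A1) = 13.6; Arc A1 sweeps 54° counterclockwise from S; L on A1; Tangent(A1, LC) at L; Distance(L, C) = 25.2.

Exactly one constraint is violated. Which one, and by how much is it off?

Distance(L, C) = 25.2 — off by 4.30.

N = (0.00, 0.00) ✓; N.y = 0.00, S.y = 0.00 ✓; |NS| = 38.70 ✓; ∠(BS, SN) = 90.00° ✓; |BS| = 13.60 ✓; bearing(B→L) − bearing(B→S) = 54.00° ✓; |BL| = 13.60 ✓; ∠(BL, LC) = 90.00° ✓; |LC| = 29.50 ✗.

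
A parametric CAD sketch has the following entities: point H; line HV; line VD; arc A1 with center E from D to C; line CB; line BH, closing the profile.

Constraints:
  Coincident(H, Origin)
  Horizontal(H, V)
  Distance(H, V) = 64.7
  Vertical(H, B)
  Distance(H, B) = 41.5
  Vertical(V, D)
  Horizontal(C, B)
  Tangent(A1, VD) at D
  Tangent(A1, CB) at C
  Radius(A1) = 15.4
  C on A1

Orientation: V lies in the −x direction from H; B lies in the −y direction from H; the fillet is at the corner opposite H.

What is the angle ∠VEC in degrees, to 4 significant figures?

149.5°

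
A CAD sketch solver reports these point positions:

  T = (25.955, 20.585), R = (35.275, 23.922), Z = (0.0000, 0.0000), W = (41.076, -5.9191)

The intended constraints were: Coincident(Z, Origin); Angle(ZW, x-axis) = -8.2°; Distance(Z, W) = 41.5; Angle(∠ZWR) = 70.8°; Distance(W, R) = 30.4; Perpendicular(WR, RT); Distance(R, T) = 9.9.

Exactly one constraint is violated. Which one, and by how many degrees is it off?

Perpendicular(WR, RT) — off by 8.70°.

Z = (0.00, 0.00) ✓; ZW at -8.200° ✓; |ZW| = 41.50 ✓; ∠ZWR = 70.80° ✓; |WR| = 30.40 ✓; ∠(WR, RT) = 98.70° ✗; |RT| = 9.899 ✓.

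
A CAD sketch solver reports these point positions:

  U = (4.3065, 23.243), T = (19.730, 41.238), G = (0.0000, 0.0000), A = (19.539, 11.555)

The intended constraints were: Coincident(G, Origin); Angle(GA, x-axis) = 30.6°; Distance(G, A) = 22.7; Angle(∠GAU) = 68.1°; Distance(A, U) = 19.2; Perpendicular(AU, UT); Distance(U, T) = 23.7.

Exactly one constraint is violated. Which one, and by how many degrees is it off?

Perpendicular(AU, UT) — off by 3.10°.

G = (0.00, 0.00) ✓; GA at 30.60° ✓; |GA| = 22.70 ✓; ∠GAU = 68.10° ✓; |AU| = 19.20 ✓; ∠(AU, UT) = 93.10° ✗; |UT| = 23.70 ✓.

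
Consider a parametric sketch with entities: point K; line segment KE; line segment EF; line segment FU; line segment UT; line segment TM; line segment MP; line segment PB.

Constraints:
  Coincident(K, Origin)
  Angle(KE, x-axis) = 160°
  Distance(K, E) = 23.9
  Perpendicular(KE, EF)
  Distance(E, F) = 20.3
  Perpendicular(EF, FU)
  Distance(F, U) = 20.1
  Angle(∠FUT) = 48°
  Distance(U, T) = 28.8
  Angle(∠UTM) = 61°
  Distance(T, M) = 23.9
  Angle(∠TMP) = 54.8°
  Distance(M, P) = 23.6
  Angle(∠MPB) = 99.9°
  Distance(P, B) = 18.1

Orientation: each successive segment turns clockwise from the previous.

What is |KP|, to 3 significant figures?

17.0

K is at the origin; KE runs at 160.0° with length 23.9, so E = (-22.5, 8.17). KE ⟂ EF, so EF runs at 70.0°; with |EF| = 20.3, F = (-15.5, 27.3). EF ⟂ FU, so FU runs at -20.0°; with |FU| = 20.1, U = (3.37, 20.4). ∠FUT = 48.0° gives UT at -152° from the x-axis; with |UT| = 28.8, T = (-22.1, 6.85). ∠UTM = 61.0° gives TM at 89.0° from the x-axis; with |TM| = 23.9, M = (-21.6, 30.8). ∠TMP = 54.8° gives MP at -36.2° from the x-axis; with |MP| = 23.6, P = (-2.60, 16.8). Then |KP| = |P − K| = 17.0.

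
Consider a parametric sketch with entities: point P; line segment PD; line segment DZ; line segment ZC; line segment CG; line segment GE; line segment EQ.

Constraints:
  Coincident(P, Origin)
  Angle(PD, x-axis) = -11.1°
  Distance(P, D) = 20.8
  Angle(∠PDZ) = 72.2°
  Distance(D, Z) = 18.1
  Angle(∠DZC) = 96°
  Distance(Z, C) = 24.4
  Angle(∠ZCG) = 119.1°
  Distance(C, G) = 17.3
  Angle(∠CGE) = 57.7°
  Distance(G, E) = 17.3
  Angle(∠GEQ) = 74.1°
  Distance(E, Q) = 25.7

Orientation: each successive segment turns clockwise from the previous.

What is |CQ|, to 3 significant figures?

10.1

∠CGE = 57.7° gives GE at -26.1° from the x-axis; with |GE| = 17.3, E = (2.85, -0.768). ∠GEQ = 74.1° gives EQ at -132° from the x-axis; with |EQ| = 25.7, Q = (-14.3, -19.9). Then |CQ| = |Q − C| = 10.1.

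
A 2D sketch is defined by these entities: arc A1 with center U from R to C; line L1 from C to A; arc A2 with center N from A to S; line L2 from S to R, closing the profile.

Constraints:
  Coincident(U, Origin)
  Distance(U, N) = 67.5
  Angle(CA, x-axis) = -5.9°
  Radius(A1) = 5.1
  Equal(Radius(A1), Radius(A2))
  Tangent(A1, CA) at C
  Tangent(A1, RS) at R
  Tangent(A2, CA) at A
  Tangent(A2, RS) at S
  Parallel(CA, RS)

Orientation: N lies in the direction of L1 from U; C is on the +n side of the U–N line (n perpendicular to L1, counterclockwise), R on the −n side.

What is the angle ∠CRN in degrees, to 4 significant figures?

85.68°

U is at the origin and N lies 67.5 along u from U, so N = 67.5·u = (67.14, -6.938). Tangency of A1 to both parallel lines with radius 5.1 puts C and R at U ± 5.1·n: C = (0.5242, 5.073), R = (-0.5242, -5.073). Then cos ∠CRN = RC·RN / (|RC||RN|), giving 85.68°.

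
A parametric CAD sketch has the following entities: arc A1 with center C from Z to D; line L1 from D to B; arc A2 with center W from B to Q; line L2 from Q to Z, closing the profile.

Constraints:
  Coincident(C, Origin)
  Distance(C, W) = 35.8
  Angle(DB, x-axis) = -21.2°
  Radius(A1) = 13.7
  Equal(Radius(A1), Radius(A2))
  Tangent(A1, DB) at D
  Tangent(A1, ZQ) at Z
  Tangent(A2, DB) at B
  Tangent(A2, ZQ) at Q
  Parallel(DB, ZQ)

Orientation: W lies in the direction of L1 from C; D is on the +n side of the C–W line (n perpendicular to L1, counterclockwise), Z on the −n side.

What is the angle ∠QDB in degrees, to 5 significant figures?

37.429°

The slot axis is L1's direction at -21.2°, so u = (cos -21.2°, sin -21.2°) = (0.93232, -0.36162) and n = (−sin -21.2°, cos -21.2°) = (0.36162, 0.93232). C is at the origin and W lies 35.8 along u from C, so W = 35.8·u = (33.377, -12.946). Tangency of A1 to both parallel lines with radius 13.7 puts D and Z at C ± 13.7·n: D = (4.9543, 12.773), Z = (-4.9543, -12.773). Equal radii place B and Q the same way about W: B = W + 13.7·n = (38.331, -0.17332), Q = W − 13.7·n = (28.423, -25.719). Then cos ∠QDB = DQ·DB / (|DQ||DB|), giving 37.429°.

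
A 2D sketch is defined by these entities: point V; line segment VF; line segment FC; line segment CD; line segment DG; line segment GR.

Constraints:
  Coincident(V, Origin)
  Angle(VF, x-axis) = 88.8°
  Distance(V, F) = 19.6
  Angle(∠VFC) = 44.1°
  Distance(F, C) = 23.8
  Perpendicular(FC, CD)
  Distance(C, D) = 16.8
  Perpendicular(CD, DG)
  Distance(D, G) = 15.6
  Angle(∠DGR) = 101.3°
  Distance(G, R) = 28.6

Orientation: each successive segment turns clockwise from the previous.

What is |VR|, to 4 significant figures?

27.41

V is at the origin; VF runs at 88.8° with length 19.6, so F = (0.4105, 19.60). ∠VFC = 44.1° gives FC at -47.10° from the x-axis; with |FC| = 23.8, C = (16.61, 2.161). FC is perpendicular to CD, so CD runs at -137.1°; with |CD| = 16.8, D = (4.305, -9.275). CD is perpendicular to DG, so DG runs at 132.9°; with |DG| = 15.6, G = (-6.314, 2.153). ∠DGR = 101.3° gives GR at 54.20° from the x-axis; with |GR| = 28.6, R = (10.42, 25.35). Then |VR| = |R − V| = 27.41.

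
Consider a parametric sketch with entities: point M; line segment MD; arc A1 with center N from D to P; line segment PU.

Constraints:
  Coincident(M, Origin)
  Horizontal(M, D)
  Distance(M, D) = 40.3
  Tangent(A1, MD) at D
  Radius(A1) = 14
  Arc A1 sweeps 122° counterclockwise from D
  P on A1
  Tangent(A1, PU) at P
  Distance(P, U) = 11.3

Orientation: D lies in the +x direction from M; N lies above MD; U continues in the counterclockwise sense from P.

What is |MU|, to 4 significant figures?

55.62

On A1, D sits at bearing -90° from N; a 122° counterclockwise sweep puts P at bearing 32°, so P = N + 14.0·(cos 32°, sin 32°) = (52.17, 21.42). A1 meets PU tangentially, so NP is at right angles to PU, so PU runs along (−sin 32°, cos 32°); with |PU| = 11.3, U = (46.18, 31.00). Then |MU| = |U − M| = 55.62.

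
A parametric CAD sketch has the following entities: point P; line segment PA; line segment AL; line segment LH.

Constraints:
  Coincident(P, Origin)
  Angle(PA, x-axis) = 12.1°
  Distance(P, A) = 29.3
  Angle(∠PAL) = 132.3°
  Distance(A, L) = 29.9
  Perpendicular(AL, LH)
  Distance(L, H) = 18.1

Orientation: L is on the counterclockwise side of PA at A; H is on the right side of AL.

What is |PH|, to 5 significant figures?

63.591

∠PAL = 132.3°, so AL runs at 12.1° + (180° − 132.3°) = 59.800° from the x-axis; with |AL| = 29.9, L = A + 29.9·(cos 59.800°, sin 59.800°) = (43.689, 31.984). The perpendicularity gives LH at right angles to AL; with |LH| = 18.1 on the right of AL, H = L + 18.1·(0.86427, -0.50302) = (59.333, 22.879). Then |PH| = |H − P| = 63.591.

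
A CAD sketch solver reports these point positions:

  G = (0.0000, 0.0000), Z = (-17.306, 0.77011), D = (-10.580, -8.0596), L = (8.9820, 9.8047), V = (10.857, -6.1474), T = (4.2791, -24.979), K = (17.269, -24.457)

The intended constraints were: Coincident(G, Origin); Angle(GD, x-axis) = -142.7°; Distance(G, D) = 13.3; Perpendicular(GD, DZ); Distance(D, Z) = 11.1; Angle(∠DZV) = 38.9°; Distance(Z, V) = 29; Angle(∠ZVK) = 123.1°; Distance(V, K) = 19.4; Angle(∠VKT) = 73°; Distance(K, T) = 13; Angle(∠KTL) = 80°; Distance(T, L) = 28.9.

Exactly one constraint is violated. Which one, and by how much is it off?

Distance(T, L) = 28.9 — off by 6.20.

G = (0.00, 0.00) ✓; GD at -142.7° ✓; |GD| = 13.30 ✓; ∠(GD, DZ) = 90.00° ✓; |DZ| = 11.10 ✓; ∠DZV = 38.90° ✓; |ZV| = 29.00 ✓; ∠ZVK = 123.1° ✓; |VK| = 19.40 ✓; ∠VKT = 73.00° ✓; |KT| = 13.00 ✓; ∠KTL = 80.00° ✓; |TL| = 35.10 ✗.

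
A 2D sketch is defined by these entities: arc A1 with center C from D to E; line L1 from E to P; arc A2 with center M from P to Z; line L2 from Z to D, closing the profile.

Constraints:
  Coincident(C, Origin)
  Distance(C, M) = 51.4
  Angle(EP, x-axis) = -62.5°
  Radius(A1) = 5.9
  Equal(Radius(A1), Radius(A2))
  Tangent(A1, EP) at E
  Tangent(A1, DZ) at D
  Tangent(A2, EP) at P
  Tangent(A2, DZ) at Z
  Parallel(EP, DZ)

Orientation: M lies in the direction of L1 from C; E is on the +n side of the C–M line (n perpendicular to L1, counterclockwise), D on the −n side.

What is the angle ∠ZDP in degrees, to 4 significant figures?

12.93°

The slot axis is L1's direction at -62.5°, so u = (cos -62.5°, sin -62.5°) = (0.4617, -0.8870) and n = (−sin -62.5°, cos -62.5°) = (0.8870, 0.4617). C is at the origin and M lies 51.4 along u from C, so M = 51.4·u = (23.73, -45.59). Tangency of A1 to both parallel lines with radius 5.9 puts E and D at C ± 5.9·n: E = (5.233, 2.724), D = (-5.233, -2.724). Equal radii place P and Z the same way about M: P = M + 5.9·n = (28.97, -42.87), Z = M − 5.9·n = (18.50, -48.32). Then cos ∠ZDP = DZ·DP / (|DZ||DP|), giving 12.93°.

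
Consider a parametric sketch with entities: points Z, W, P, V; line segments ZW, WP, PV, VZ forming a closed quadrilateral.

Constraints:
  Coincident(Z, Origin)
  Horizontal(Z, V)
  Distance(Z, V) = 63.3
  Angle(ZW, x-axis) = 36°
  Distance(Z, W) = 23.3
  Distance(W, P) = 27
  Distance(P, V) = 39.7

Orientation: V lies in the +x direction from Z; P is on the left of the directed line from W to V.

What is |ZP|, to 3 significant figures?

50.2

Checks: |WP| = 27.00 ✓; |PV| = 39.70 ✓.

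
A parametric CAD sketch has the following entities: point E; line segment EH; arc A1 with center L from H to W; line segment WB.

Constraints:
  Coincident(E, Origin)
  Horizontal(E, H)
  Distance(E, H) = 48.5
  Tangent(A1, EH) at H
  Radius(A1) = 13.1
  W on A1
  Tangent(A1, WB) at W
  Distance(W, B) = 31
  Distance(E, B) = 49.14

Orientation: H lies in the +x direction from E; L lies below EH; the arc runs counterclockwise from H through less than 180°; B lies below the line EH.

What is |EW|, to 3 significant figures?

37.1

E is at the origin; EH is horizontal with |EH| = 48.5 and H on the +x side, so H = (48.5, 0.00). The tangent condition forces LH to be normal to EH, so L = H + (0, -13.1) = (48.5, -13.1). Since LW ⟂ WB (tangency), |LB| = √(13.1² + 31.0²) = 33.7 regardless of where W sits on A1. So B lies on both circle(E, 49.14) and circle(L, 33.7); the below-EH intersection is B = (28.4, -40.1). W is the foot of the tangent from B: W = (35.8, -9.99).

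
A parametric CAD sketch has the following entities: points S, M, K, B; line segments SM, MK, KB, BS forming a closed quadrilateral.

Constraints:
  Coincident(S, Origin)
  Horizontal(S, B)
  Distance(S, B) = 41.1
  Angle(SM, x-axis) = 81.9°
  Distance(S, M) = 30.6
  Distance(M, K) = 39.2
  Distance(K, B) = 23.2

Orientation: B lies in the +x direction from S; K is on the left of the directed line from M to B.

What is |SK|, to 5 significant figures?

48.698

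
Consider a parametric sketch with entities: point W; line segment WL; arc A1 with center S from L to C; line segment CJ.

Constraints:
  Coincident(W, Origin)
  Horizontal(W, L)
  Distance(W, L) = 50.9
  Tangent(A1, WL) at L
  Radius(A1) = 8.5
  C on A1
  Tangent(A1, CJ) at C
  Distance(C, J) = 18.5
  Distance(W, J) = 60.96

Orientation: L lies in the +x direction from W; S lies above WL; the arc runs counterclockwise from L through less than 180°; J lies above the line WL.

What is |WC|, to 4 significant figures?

60.05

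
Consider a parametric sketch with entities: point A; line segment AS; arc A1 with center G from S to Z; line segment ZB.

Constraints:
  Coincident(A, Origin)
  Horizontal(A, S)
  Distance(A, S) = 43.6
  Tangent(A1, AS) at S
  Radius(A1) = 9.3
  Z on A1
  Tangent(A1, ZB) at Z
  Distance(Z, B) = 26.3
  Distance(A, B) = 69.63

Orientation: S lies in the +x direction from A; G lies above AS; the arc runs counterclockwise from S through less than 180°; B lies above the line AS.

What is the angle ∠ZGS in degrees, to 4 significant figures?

64.65°

Checks: |GZ| = 9.300 ✓; ∠(GZ, ZB) = 90.00° ✓; |ZB| = 26.30 ✓; |AB| = 69.63 ✓.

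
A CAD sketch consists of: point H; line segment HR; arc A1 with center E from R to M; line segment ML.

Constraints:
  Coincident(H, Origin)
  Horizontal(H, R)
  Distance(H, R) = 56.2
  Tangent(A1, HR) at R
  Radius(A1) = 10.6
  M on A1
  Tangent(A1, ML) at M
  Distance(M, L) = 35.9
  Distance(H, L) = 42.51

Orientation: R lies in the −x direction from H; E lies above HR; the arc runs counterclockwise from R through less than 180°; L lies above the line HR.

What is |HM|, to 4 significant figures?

47.85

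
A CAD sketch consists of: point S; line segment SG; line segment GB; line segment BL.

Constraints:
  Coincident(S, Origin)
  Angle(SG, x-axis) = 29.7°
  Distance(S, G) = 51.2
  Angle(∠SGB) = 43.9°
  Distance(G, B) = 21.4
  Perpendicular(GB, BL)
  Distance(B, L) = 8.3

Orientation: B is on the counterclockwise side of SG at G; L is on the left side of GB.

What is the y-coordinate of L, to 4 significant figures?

22.57

∠SGB = 43.9°, so GB runs at 29.7° + (180° − 43.9°) = 165.8° from the x-axis; with |GB| = 21.4, B = G + 21.4·(cos 165.8°, sin 165.8°) = (23.73, 30.62). GB ⟂ BL; with |BL| = 8.3 on the left of GB, L = B + 8.3·(-0.2453, -0.9694) = (21.69, 22.57). So L.y = 22.57.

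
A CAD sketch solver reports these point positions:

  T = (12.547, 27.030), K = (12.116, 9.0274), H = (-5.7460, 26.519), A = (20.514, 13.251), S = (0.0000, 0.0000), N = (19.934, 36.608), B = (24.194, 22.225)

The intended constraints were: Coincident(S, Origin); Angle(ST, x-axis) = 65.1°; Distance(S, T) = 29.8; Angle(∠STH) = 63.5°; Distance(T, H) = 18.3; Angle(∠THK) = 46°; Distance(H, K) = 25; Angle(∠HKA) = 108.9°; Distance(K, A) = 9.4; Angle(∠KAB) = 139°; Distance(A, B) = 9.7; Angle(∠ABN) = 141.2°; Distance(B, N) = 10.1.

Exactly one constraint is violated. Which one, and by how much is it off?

Distance(B, N) = 10.1 — off by 4.90.

S = (0.00, 0.00) ✓; ST at 65.10° ✓; |ST| = 29.80 ✓; ∠STH = 63.50° ✓; |TH| = 18.30 ✓; ∠THK = 46.00° ✓; |HK| = 25.00 ✓; ∠HKA = 108.9° ✓; |KA| = 9.400 ✓; ∠KAB = 139.0° ✓; |AB| = 9.699 ✓; ∠ABN = 141.2° ✓; |BN| = 15.00 ✗.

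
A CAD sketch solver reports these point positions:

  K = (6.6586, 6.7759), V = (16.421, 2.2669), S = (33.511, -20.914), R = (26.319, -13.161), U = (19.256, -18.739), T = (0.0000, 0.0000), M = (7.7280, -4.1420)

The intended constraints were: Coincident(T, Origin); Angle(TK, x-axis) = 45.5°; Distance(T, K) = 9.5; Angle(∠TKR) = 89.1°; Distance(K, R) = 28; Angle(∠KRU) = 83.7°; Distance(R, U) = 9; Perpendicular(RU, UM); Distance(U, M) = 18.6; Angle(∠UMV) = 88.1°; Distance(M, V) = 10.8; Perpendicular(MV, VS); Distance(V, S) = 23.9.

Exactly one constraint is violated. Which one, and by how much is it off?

Distance(V, S) = 23.9 — off by 4.90.

T = (0.00, 0.00) ✓; TK at 45.50° ✓; |TK| = 9.500 ✓; ∠TKR = 89.10° ✓; |KR| = 28.00 ✓; ∠KRU = 83.70° ✓; |RU| = 9.000 ✓; ∠(RU, UM) = 90.00° ✓; |UM| = 18.60 ✓; ∠UMV = 88.10° ✓; |MV| = 10.80 ✓; ∠(MV, VS) = 90.00° ✓; |VS| = 28.80 ✗.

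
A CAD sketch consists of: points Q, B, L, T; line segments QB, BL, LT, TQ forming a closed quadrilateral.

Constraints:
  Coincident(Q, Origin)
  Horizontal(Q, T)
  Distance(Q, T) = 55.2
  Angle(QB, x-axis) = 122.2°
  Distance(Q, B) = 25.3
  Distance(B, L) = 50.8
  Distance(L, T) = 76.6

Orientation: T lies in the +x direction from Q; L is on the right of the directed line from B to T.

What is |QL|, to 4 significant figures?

33.22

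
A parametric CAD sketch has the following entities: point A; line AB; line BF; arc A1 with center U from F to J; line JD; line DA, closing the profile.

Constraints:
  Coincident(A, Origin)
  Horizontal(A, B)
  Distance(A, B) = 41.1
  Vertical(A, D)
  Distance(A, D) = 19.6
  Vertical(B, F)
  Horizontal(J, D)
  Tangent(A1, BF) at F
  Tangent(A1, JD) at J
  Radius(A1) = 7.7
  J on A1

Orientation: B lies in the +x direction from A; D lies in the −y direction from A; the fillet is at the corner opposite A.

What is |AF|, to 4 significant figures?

42.79

A is at the origin; A and B share the same y with |AB| = 41.1 and B on the +x side, so B = (41.10, 0.000). AD is vertical with |AD| = 19.6 and D on the −y side, so D = (0.000, -19.60). The virtual corner opposite A is at (41.10, -19.60). Since A1 is tangent to BF there, UF ⟂ BF and since A1 is tangent to JD there, UJ ⟂ JD, with radius 7.7, so the center U sits 7.7 in from both sides at U = (33.40, -11.90). That places the tangent points at F = (41.10, -11.90) on BF and J = (33.40, -19.60) on JD. Then |AF| = |F − A| = 42.79.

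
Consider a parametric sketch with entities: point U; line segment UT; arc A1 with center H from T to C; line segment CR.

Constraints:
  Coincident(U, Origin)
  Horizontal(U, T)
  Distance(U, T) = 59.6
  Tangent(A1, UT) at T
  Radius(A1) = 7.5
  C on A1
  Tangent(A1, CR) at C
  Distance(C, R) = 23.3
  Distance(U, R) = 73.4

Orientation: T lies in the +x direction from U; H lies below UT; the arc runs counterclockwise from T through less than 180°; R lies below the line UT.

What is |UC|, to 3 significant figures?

54.7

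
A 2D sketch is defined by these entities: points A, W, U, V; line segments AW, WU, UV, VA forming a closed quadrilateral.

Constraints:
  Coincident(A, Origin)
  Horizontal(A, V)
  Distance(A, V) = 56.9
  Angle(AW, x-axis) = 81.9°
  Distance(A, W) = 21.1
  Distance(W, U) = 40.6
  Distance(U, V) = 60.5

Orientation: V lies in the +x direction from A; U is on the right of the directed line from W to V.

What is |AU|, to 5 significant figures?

19.578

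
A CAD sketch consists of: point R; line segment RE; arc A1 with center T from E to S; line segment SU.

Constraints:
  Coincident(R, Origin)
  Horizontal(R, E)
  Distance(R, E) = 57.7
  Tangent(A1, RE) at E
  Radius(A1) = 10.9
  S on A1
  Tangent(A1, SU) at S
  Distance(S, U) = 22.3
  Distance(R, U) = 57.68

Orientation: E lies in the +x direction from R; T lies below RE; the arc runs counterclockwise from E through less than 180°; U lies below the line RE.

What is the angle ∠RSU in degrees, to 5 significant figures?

103.97°

R is at the origin; RE is horizontal with |RE| = 57.7 and E on the +x side, so E = (57.700, 0.0000). A1 meets RE tangentially, so TE is at right angles to RE, so T = E + (0, -10.9) = (57.700, -10.900). Since TS ⟂ SU (tangency), |TU| = √(10.9² + 22.3²) = 24.821 regardless of where S sits on A1. So U lies on both circle(R, 57.68) and circle(T, 24.821); the below-RE intersection is U = (47.074, -33.332). S is the foot of the tangent from U: S = (46.801, -11.034).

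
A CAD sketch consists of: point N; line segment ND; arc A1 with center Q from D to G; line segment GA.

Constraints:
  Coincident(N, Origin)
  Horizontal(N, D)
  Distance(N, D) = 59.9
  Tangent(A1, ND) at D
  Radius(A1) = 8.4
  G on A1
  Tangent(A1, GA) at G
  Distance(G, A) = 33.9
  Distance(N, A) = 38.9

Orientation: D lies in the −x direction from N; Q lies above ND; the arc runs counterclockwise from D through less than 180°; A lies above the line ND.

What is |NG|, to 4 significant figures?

54.20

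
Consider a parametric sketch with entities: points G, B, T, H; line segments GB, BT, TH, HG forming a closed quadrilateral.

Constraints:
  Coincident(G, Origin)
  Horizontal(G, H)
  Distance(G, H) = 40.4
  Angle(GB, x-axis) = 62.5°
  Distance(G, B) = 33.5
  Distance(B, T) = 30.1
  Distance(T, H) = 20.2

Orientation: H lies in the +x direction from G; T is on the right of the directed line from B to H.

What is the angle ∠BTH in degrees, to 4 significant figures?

99.01°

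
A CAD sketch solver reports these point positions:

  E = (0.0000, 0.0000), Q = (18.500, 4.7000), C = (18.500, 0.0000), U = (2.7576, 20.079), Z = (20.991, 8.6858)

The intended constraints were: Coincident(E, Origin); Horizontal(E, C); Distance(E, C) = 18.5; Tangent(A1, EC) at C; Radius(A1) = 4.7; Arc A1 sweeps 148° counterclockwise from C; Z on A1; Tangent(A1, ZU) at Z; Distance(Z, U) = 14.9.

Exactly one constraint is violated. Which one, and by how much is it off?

Distance(Z, U) = 14.9 — off by 6.60.

E = (0.00, 0.00) ✓; E.y = 0.00, C.y = 0.00 ✓; |EC| = 18.50 ✓; ∠(QC, CE) = 90.00° ✓; |QC| = 4.700 ✓; bearing(Q→Z) − bearing(Q→C) = 148.0° ✓; |QZ| = 4.700 ✓; ∠(QZ, ZU) = 90.00° ✓; |ZU| = 21.50 ✗.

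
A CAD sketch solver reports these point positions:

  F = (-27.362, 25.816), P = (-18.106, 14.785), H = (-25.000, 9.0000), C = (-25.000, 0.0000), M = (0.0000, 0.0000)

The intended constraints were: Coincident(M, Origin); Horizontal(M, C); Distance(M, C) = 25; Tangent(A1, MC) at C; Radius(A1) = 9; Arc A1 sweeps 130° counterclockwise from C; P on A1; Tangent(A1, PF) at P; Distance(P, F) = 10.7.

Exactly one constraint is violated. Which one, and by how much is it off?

Distance(P, F) = 10.7 — off by 3.70.

M = (0.00, 0.00) ✓; M.y = 0.00, C.y = 0.00 ✓; |MC| = 25.00 ✓; ∠(HC, CM) = 90.00° ✓; |HC| = 9.000 ✓; bearing(H→P) − bearing(H→C) = 130.0° ✓; |HP| = 9.000 ✓; ∠(HP, PF) = 90.00° ✓; |PF| = 14.40 ✗.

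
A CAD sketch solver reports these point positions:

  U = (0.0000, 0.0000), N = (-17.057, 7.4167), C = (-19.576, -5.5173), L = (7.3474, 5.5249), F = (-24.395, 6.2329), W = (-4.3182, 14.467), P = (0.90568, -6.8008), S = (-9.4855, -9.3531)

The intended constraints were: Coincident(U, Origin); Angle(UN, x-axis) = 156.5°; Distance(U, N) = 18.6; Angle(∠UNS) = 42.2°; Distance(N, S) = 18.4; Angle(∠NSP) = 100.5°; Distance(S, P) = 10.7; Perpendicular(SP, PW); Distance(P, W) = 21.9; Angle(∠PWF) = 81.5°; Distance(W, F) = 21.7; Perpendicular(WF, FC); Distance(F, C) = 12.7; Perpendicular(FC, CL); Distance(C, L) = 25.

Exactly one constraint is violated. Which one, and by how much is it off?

Distance(C, L) = 25 — off by 4.10.

U = (0.00, 0.00) ✓; UN at 156.5° ✓; |UN| = 18.60 ✓; ∠UNS = 42.20° ✓; |NS| = 18.40 ✓; ∠NSP = 100.5° ✓; |SP| = 10.70 ✓; ∠(SP, PW) = 90.00° ✓; |PW| = 21.90 ✓; ∠PWF = 81.50° ✓; |WF| = 21.70 ✓; ∠(WF, FC) = 90.00° ✓; |FC| = 12.70 ✓; ∠(FC, CL) = 90.00° ✓; |CL| = 29.10 ✗.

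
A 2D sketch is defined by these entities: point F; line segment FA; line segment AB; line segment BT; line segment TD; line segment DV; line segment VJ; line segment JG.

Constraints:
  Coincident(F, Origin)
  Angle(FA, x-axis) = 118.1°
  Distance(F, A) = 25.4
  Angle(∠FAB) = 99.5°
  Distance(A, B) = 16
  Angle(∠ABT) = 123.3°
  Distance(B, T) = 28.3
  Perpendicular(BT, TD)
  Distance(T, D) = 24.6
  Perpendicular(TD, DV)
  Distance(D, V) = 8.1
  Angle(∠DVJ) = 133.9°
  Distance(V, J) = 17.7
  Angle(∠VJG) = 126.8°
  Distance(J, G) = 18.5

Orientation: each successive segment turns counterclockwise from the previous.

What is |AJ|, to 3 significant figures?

16.8

F is at the origin; FA runs at 118.1° with length 25.4, so A = (-12.0, 22.4). ∠FAB = 99.5° gives AB at -161° from the x-axis; with |AB| = 16.0, B = (-27.1, 17.3). ∠ABT = 123.3° gives BT at -105° from the x-axis; with |BT| = 28.3, T = (-34.3, -10.1). BT ⟂ TD, so TD runs at -14.7°; with |TD| = 24.6, D = (-10.5, -16.3). The perpendicularity gives DV at right angles to TD, so DV runs at 75.3°; with |DV| = 8.1, V = (-8.46, -8.48). ∠DVJ = 133.9° gives VJ at 121° from the x-axis; with |VJ| = 17.7, J = (-17.7, 6.63). Then |AJ| = |J − A| = 16.8.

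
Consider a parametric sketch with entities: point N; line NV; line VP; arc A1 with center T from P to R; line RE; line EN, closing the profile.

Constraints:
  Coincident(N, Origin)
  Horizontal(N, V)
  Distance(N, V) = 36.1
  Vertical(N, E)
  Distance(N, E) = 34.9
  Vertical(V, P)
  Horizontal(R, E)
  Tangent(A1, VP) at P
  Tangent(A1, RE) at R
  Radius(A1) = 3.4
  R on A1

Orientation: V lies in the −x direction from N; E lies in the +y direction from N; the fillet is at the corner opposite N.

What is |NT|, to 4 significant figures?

45.40

N is at the origin; N and V share the same y with |NV| = 36.1 and V on the −x side, so V = (-36.10, 0.000). N and E share the same x with |NE| = 34.9 and E on the +y side, so E = (0.000, 34.90). The virtual corner opposite N is at (-36.10, 34.90). Tangency of A1 to VP means the radius TP is perpendicular to VP and the tangent condition forces TR to be normal to RE, with radius 3.4, so the center T sits 3.4 in from both sides at T = (-32.70, 31.50). Then |NT| = |T − N| = 45.40.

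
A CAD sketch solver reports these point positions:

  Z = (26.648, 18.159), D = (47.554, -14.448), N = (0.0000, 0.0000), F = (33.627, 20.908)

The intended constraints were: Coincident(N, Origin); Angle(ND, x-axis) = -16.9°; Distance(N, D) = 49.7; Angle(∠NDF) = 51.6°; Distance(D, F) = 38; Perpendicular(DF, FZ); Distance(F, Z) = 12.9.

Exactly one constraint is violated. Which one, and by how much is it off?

Distance(F, Z) = 12.9 — off by 5.40.

N = (0.00, 0.00) ✓; ND at -16.90° ✓; |ND| = 49.70 ✓; ∠NDF = 51.60° ✓; |DF| = 38.00 ✓; ∠(DF, FZ) = 90.00° ✓; |FZ| = 7.501 ✗.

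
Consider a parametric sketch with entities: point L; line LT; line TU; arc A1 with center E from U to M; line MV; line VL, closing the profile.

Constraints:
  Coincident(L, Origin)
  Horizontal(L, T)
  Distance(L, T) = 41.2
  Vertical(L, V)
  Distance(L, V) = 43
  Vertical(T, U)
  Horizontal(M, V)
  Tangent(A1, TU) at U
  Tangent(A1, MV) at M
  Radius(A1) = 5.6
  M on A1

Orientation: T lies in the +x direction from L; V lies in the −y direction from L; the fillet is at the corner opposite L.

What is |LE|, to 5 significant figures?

51.634

LV is vertical with |LV| = 43.0 and V on the −y side, so V = (0.0000, -43.000). The virtual corner opposite L is at (41.200, -43.000). The tangent condition forces EU to be normal to TU and tangency of A1 to MV means the radius EM is perpendicular to MV, with radius 5.6, so the center E sits 5.6 in from both sides at E = (35.600, -37.400). Then |LE| = |E − L| = 51.634.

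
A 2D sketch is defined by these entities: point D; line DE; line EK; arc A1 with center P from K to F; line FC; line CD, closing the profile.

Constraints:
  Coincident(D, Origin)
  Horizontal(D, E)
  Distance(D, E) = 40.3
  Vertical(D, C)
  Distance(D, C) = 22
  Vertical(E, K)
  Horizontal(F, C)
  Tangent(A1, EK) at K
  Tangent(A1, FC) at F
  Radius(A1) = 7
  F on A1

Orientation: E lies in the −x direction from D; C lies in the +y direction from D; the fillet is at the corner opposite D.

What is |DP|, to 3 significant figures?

36.5

D is at the origin; D and E share the same y with |DE| = 40.3 and E on the −x side, so E = (-40.3, 0.00). DC is vertical with |DC| = 22.0 and C on the +y side, so C = (0.00, 22.0). The virtual corner opposite D is at (-40.3, 22.0). Since A1 is tangent to EK there, PK ⟂ EK and tangency of A1 to FC means the radius PF is perpendicular to FC, with radius 7.0, so the center P sits 7.0 in from both sides at P = (-33.3, 15.0). Then |DP| = |P − D| = 36.5.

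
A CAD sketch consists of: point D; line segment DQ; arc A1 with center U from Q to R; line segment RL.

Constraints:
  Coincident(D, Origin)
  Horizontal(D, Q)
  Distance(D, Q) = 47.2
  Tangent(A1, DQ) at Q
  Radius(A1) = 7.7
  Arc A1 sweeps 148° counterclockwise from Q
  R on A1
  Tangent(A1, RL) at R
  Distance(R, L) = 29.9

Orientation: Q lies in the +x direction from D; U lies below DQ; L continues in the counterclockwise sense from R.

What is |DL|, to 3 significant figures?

74.8

On A1, Q sits at bearing 90° from U; a 148° counterclockwise sweep puts R at bearing 238°, so R = U + 7.7·(cos 238°, sin 238°) = (43.1, -14.2). A1 meets RL tangentially, so UR is at right angles to RL, so RL runs along (−sin 238°, cos 238°); with |RL| = 29.9, L = (68.5, -30.1). Then |DL| = |L − D| = 74.8.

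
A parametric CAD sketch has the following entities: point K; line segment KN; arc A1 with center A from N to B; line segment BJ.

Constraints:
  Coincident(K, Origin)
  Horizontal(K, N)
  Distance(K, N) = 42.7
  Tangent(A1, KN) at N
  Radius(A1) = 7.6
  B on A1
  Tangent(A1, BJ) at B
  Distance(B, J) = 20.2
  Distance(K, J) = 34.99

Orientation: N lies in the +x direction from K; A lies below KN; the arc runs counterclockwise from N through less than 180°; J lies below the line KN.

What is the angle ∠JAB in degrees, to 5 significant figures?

69.382°

Checks: |AB| = 7.600 ✓; ∠(AB, BJ) = 90.00° ✓; |BJ| = 20.20 ✓; |KJ| = 34.99 ✓.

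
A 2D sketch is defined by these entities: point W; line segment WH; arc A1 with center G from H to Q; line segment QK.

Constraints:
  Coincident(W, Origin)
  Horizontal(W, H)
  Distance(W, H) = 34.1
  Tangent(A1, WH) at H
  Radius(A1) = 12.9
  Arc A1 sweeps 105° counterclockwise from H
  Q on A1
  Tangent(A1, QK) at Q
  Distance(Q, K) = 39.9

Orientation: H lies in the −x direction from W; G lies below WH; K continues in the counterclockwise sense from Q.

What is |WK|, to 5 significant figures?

65.678

On A1, H sits at bearing 90° from G; a 105° counterclockwise sweep puts Q at bearing 195°, so Q = G + 12.9·(cos 195°, sin 195°) = (-46.560, -16.239). The tangent condition forces GQ to be normal to QK, so QK runs along (−sin 195°, cos 195°); with |QK| = 39.9, K = (-36.234, -54.779). Then |WK| = |K − W| = 65.678.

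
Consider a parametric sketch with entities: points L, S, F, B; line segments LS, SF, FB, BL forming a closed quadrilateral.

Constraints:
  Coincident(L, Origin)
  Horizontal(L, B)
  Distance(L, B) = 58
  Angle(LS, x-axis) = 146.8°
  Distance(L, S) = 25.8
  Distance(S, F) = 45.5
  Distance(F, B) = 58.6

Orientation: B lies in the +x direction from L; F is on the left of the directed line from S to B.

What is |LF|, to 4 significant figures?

43.30

L is at the origin; L and B share the same y with |LB| = 58.0 and B in +x, so B = (58.0, 0). LS runs at 146.8° with |LS| = 25.8, so S = (-21.59, 14.13). F is determined by |SF| = 45.5 and |FB| = 58.6 together: it lies at the intersection of circle(S, 45.5) and circle(B, 58.6). With |SB| = 80.83, the foot of the radical line on SB is 31.98 from S and the perpendicular offset is √(45.5² − 31.98²) = 32.36. Taking the left-of-SB solution: F = (15.56, 40.40).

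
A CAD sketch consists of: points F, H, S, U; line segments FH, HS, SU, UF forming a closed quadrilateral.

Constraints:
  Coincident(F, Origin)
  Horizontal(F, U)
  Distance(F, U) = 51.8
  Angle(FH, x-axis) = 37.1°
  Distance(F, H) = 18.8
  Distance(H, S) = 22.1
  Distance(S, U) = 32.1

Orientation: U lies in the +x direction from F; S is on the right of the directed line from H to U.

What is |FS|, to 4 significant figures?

23.42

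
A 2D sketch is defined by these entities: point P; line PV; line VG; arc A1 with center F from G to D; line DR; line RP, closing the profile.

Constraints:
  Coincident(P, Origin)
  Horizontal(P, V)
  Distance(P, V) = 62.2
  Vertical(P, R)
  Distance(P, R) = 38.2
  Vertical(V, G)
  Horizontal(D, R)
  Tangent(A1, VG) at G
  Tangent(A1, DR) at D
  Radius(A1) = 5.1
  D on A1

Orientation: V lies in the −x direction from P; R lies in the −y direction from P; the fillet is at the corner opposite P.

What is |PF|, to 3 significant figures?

66.0

P and R share the same x with |PR| = 38.2 and R on the −y side, so R = (0.00, -38.2). The virtual corner opposite P is at (-62.2, -38.2). A1 meets VG tangentially, so FG is at right angles to VG and the tangent condition forces FD to be normal to DR, with radius 5.1, so the center F sits 5.1 in from both sides at F = (-57.1, -33.1). Then |PF| = |F − P| = 66.0.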